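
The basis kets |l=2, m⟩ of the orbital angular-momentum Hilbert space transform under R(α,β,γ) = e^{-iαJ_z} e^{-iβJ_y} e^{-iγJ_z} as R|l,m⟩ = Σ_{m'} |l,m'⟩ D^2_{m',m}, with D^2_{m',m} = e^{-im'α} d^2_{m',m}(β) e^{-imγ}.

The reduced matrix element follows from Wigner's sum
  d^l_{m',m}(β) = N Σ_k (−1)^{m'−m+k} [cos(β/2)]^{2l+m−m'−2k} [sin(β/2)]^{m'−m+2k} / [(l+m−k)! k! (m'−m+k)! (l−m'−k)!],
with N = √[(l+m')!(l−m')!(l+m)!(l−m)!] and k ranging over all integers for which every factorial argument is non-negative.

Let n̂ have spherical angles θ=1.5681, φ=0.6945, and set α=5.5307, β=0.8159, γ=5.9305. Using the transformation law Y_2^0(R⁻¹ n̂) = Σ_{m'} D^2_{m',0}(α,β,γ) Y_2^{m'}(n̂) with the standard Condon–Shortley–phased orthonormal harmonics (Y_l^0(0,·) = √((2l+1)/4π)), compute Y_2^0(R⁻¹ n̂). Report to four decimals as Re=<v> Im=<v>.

Need the full column D^2_{m',0} for m'=−2..2 at α=5.5307, β=0.8159, γ=5.9305.
cos(β/2)=0.917936, sin(β/2)=0.396728
d^2_{-2,0}: single k=2 term ⇒ +0.324853;  D = +0.021368-0.324150i
d^2_{-1,0}: k∈[1..2] ⇒ +0.751634 -0.140400 = +0.611233;  D = +0.446196-0.417751i
d^2_{0,0}: k∈[0..2] ⇒ +0.709986 -0.530483 +0.024773 = +0.204276;  D = +0.204276+0.000000i
d^2_{1,0}: k∈[0..1] ⇒ -0.751634 +0.140400 = -0.611233;  D = -0.446196-0.417751i
d^2_{2,0}: single k=0 term ⇒ +0.324853;  D = +0.021368+0.324150i
Y_2^{m'}(θ=1.5681,φ=0.6945) and Σ D·Y over m':
  (+0.0214-0.3241i)·(+0.0698-0.3799i)  (+0.4462-0.4178i)·(+0.0016-0.0013i)  (+0.2043+0.0000i)·(-0.3154+0.0000i)  (-0.4462-0.4178i)·(-0.0016-0.0013i)  (+0.0214+0.3241i)·(+0.0698+0.3799i)
Y_2^0(R⁻¹ n̂) = -0.307419-0.000000i

Re=-0.3074 Im=0.0000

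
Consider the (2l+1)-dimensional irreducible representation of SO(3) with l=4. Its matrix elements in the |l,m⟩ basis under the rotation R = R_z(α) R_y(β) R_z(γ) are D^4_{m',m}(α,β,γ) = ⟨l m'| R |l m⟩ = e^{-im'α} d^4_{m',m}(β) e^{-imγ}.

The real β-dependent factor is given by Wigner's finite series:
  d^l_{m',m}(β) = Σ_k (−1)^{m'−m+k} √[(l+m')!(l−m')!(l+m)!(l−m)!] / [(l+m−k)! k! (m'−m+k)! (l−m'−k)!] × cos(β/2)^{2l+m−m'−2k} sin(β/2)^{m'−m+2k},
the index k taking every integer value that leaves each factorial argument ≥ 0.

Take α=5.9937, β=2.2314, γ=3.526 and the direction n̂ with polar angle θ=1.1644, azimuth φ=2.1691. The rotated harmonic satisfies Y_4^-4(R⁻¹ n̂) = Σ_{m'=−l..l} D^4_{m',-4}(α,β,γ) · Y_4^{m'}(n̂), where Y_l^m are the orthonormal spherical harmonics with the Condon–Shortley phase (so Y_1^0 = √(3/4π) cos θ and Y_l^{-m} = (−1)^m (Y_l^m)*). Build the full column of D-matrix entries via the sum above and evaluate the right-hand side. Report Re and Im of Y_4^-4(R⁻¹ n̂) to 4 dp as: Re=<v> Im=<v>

Re=-0.0399 Im=0.0375

Need the full column D^4_{m',-4} for m'=−4..4 at α=5.9937, β=2.2314, γ=3.526.
cos(β/2)=0.439549, sin(β/2)=0.898219
d^4_{-4,-4}: single k=0 term ⇒ +0.001393;  D = +0.001294+0.000516i
d^4_{-3,-4}: single k=0 term ⇒ -0.008053;  D = -0.006317-0.004996i
d^4_{-2,-4}: single k=0 term ⇒ +0.030788;  D = +0.017692+0.025198i
d^4_{-1,-4}: single k=0 term ⇒ -0.088977;  D = -0.028213-0.084385i
d^4_{0,-4}: single k=0 term ⇒ +0.203285;  D = +0.006741+0.203173i
d^4_{1,-4}: single k=0 term ⇒ -0.371557;  D = +0.094198-0.359419i
d^4_{2,-4}: single k=0 term ⇒ +0.536891;  D = -0.278703+0.458886i
d^4_{3,-4}: single k=0 term ⇒ -0.586444;  D = +0.434843-0.393483i
d^4_{4,-4}: single k=0 term ⇒ +0.423698;  D = -0.382248+0.182775i
Y_4^{m'}(θ=1.1644,φ=2.1691) and Σ D·Y over m':
  (+0.0013+0.0005i)·(-0.2309-0.2144i)  (-0.0063-0.0050i)·(+0.3739-0.0852i)  (+0.0177+0.0252i)·(-0.0097+0.0247i)  (-0.0282-0.0844i)·(+0.1844+0.2706i)  (+0.0067+0.2032i)·(-0.0881+0.0000i)  (+0.0942-0.3594i)·(-0.1844+0.2706i)  (-0.2787+0.4589i)·(-0.0097-0.0247i)  (+0.4348-0.3935i)·(-0.3739-0.0852i)  (-0.3822+0.1828i)·(-0.2309+0.2144i)
Y_4^-4(R⁻¹ n̂) = -0.039899+0.037482i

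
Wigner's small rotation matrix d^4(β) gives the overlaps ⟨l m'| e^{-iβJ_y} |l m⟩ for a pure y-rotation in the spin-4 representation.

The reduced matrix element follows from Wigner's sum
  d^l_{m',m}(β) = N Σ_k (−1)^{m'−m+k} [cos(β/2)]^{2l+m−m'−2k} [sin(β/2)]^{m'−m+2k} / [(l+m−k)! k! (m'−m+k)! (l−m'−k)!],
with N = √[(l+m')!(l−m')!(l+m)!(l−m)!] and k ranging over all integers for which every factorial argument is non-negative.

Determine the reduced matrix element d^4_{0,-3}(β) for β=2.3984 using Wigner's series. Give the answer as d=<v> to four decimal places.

d^4_{0,-3}(β=2.3984) via Wigner's sum:
c=cos(2.3984/2)=0.363103, s=sin(2.3984/2)=0.931749; N=√[24·24·1·5040]=1703.830978
Admissible k: 0..1 (factorial args all ≥0)
  k=0: (−1)^3·1703.8310/(144)·0.3631^5·0.9317^3 = -0.060410
  k=1: (−1)^4·1703.8310/(144)·0.3631^3·0.9317^5 = +0.397785
d^4_{0,-3}(2.3984) = -0.060410 +0.397785 = +0.337375

d=0.3374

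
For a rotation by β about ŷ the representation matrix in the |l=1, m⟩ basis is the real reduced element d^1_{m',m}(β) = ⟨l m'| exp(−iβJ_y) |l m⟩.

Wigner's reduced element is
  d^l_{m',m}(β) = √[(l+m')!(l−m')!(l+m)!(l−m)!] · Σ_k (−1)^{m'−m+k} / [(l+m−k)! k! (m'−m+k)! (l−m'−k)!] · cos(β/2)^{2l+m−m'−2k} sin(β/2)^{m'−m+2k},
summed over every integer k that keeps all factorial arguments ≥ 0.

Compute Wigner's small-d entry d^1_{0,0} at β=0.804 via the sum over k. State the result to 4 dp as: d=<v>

d^1_{0,0}(β=0.804) via Wigner's sum:
Half-angle: c=0.920280, s=0.391260. N=√(1·1·1·1)=1.000000
k∈{0,1} keeps every argument non-negative
  k=0: (−1)^0·1.0000/(1)·0.9203^2·0.3913^0 = +0.846916
  k=1: (−1)^1·1.0000/(1)·0.9203^0·0.3913^2 = -0.153084
d^1_{0,0}(0.804) = +0.846916 -0.153084 = +0.693832

d=0.6938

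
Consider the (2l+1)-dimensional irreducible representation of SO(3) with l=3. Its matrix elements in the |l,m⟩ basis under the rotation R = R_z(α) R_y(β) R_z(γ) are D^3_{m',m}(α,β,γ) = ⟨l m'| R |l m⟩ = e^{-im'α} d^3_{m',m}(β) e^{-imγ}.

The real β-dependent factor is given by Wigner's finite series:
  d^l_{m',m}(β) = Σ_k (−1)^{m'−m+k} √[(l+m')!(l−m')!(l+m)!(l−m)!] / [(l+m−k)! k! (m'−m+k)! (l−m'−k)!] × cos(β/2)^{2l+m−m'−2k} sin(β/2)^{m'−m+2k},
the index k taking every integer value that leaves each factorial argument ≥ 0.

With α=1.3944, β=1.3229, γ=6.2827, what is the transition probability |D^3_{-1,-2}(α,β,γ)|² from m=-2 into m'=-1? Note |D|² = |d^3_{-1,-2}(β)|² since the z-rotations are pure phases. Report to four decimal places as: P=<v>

D^3_{-1,-2}(1.3944,1.3229,6.2827) = e^{-i·-1·1.3944}·d^3_{-1,-2}(1.3229)·e^{-i·-2·6.2827}. Compute d first:
Half-angle: c=0.789102, s=0.614262. N=√(2·24·1·120)=75.894664
k: max(0,(-2)−(-1))=0 … min(3+(-2),3−(-1))=1
  k=0: (−1)^1·75.8947/(24)·0.7891^5·0.6143^1 = -0.594320
  k=1: (−1)^2·75.8947/(12)·0.7891^3·0.6143^3 = +0.720262
d^3_{-1,-2}(1.3229) = -0.594320 +0.720262 = +0.125942
|D^3_{-1,-2}|² = |d^3_{-1,-2}(β)|² = (+0.125942)² = 0.015861 (the z-rotation phases have unit modulus)

P=0.0159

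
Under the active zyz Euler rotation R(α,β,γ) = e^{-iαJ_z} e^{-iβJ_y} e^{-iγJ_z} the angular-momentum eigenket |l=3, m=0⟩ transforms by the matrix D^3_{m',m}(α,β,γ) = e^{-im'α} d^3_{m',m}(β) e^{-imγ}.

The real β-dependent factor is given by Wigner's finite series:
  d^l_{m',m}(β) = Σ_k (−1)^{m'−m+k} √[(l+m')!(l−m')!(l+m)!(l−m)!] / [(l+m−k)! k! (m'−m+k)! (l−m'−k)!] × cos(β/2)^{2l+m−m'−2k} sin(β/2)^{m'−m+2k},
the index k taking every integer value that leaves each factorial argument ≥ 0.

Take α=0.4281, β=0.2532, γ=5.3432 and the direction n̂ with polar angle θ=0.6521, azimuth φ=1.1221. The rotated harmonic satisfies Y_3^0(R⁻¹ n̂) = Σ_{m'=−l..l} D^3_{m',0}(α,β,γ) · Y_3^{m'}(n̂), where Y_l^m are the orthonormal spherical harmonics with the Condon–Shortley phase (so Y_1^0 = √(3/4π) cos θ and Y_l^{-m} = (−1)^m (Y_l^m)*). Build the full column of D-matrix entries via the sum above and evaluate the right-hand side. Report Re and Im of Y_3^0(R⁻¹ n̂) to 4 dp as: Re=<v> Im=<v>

Re=0.3069 Im=0.0000

Need the full column D^3_{m',0} for m'=−3..3 at α=0.4281, β=0.2532, γ=5.3432.
cos(β/2)=0.991997, sin(β/2)=0.126262
d^3_{-3,0}: single k=3 term ⇒ +0.008787;  D = +0.002483+0.008429i
d^3_{-2,0}: k∈[2..3] ⇒ +0.084557 -0.001370 = +0.083187;  D = +0.054513+0.062836i
d^3_{-1,0}: k∈[1..3] ⇒ +0.420160 -0.020420 +0.000110 = +0.399850;  D = +0.363766+0.165995i
d^3_{0,0}: k∈[0..3] ⇒ +0.952932 -0.138941 +0.002251 -0.000004 = +0.816238;  D = +0.816238+0.000000i
d^3_{1,0}: k∈[0..2] ⇒ -0.420160 +0.020420 -0.000110 = -0.399850;  D = -0.363766+0.165995i
d^3_{2,0}: k∈[0..1] ⇒ +0.084557 -0.001370 = +0.083187;  D = +0.054513-0.062836i
d^3_{3,0}: single k=0 term ⇒ -0.008787;  D = -0.002483+0.008429i
Y_3^{m'}(θ=0.6521,φ=1.1221) and Σ D·Y over m':
  (+0.0025+0.0084i)·(-0.0909+0.0208i)  (+0.0545+0.0628i)·(-0.1866-0.2338i)  (+0.3638+0.1660i)·(+0.1836-0.3815i)  (+0.8162+0.0000i)·(+0.0470+0.0000i)  (-0.3638+0.1660i)·(-0.1836-0.3815i)  (+0.0545-0.0628i)·(-0.1866+0.2338i)  (-0.0025+0.0084i)·(+0.0909+0.0208i)
Y_3^0(R⁻¹ n̂) = +0.306897+0.000000i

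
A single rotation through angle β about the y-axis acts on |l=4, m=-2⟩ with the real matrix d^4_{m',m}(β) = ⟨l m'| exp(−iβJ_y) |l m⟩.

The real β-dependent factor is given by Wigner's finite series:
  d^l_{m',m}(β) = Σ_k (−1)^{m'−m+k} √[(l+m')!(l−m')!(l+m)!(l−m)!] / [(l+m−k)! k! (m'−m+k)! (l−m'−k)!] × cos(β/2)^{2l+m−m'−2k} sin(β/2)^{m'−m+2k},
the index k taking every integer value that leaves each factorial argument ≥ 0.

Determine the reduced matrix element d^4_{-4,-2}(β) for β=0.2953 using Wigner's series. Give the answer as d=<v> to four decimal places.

d^4_{-4,-2}(β=0.2953) via Wigner's sum:
Half-angle: c=0.989120, s=0.147114. N=√(1·40320·2·720)=7619.763776
Admissible k: 2..2 (factorial args all ≥0)
  k=2: (−1)^0·7619.7638/(1440)·0.9891^6·0.1471^2 = +0.107246
d^4_{-4,-2}(0.2953) = +0.107246

d=0.1072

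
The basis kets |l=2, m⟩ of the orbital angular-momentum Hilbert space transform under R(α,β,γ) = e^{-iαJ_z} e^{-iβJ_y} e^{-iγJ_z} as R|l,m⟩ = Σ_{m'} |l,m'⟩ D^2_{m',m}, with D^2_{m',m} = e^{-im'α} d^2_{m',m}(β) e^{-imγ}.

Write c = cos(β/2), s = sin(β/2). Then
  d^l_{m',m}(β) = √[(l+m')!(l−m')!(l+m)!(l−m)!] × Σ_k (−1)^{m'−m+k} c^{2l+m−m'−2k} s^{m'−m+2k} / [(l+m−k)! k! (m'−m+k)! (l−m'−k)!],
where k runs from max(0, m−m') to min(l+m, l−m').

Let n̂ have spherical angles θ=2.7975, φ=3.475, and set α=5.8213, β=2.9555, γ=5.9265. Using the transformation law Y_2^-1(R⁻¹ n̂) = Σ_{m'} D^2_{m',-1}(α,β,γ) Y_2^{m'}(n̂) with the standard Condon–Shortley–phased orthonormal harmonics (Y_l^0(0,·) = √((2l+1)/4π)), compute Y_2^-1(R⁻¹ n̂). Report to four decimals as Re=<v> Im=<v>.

Re=0.3165 Im=0.0571

Need the full column D^2_{m',-1} for m'=−2..2 at α=5.8213, β=2.9555, γ=5.9265.
cos(β/2)=0.092912, sin(β/2)=0.995674
d^2_{-2,-1}: single k=1 term ⇒ +0.001597;  D = +0.000457-0.001530i
d^2_{-1,-1}: k∈[0..1] ⇒ +0.000075 -0.025674 = -0.025600;  D = -0.017492+0.018692i
d^2_{0,-1}: k∈[0..1] ⇒ -0.001956 +0.224647 = +0.222690;  D = +0.208674-0.077757i
d^2_{1,-1}: k∈[0..1] ⇒ +0.025674 -0.982809 = -0.957135;  D = -0.951843-0.100505i
d^2_{2,-1}: single k=0 term ⇒ -0.183423;  D = -0.154712-0.098531i
Y_2^{m'}(θ=2.7975,φ=3.475) and Σ D·Y over m':
  (+0.0005-0.0015i)·(+0.0345-0.0272i)  (-0.0175+0.0187i)·(+0.2318-0.0803i)  (+0.2087-0.0778i)·(+0.5231+0.0000i)  (-0.9518-0.1005i)·(-0.2318-0.0803i)  (-0.1547-0.0985i)·(+0.0345+0.0272i)
Y_2^-1(R⁻¹ n̂) = +0.316507+0.057111i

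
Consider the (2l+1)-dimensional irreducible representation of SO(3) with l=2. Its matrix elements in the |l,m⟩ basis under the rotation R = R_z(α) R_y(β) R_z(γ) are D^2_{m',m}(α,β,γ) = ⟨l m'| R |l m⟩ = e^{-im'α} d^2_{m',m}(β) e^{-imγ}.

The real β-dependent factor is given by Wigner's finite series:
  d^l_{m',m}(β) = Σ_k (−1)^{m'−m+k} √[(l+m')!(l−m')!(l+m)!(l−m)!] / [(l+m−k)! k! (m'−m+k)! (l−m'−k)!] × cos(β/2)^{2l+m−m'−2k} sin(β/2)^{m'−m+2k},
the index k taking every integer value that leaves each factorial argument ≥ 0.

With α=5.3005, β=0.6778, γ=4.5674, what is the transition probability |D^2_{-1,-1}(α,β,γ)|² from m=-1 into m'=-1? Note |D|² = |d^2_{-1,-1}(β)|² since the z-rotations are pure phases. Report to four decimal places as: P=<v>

P=0.2463

First d^2_{-1,-1}(β=0.6778), then the phase factors e^{-i(-1)α} and e^{-i(-1)γ}:
Half-angle: c=0.943121, s=0.332450. N=√(1·6·1·6)=6.000000
k: max(0,(-1)−(-1))=0 … min(2+(-1),2−(-1))=1
  k=0: (−1)^0·6.0000/(6)·0.9431^4·0.3324^0 = +0.791169
  k=1: (−1)^1·6.0000/(2)·0.9431^2·0.3324^2 = -0.294923
d^2_{-1,-1}(0.6778) = +0.791169 -0.294923 = +0.496247
|D^2_{-1,-1}|² = |d^2_{-1,-1}(β)|² = (+0.496247)² = 0.246261 (the z-rotation phases have unit modulus)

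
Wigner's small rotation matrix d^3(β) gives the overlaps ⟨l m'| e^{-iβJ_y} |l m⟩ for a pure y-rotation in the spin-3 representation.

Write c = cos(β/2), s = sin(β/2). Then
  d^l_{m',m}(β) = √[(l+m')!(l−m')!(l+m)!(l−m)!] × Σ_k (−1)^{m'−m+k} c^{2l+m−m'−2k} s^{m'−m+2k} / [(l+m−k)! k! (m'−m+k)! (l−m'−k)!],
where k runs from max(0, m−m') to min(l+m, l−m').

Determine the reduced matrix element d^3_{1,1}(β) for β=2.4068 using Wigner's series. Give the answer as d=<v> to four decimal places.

d=0.4734

d^3_{1,1}(β=2.4068) via Wigner's sum:
With c≡cos(β/2)=0.359187 and s≡sin(β/2)=0.933266, N=[24·2·24·2]^{1/2}=48.000000
The bounds max(0,m−m')=0 and min(l+m,l−m')=2 give 3 terms
  k=0: (−1)^0·48.0000/(48)·0.3592^6·0.9333^0 = +0.002147
  k=1: (−1)^1·48.0000/(6)·0.3592^4·0.9333^2 = -0.115980
  k=2: (−1)^2·48.0000/(8)·0.3592^2·0.9333^4 = +0.587237
d^3_{1,1}(2.4068) = +0.002147 -0.115980 +0.587237 = +0.473404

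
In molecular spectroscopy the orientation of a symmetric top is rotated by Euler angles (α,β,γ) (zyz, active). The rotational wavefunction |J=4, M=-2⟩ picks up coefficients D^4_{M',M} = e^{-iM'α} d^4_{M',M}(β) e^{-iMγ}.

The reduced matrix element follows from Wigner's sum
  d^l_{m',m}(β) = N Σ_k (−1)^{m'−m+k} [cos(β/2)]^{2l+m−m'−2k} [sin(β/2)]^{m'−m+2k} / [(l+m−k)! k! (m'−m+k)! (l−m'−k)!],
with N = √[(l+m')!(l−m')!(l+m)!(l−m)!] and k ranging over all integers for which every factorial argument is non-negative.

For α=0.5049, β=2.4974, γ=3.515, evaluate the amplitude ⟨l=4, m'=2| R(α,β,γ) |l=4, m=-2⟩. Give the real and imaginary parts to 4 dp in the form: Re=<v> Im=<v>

First d^4_{2,-2}(β=2.4974), then the phase factors e^{-i(2)α} and e^{-i(-2)γ}:
c=cos(2.4974/2)=0.316556, s=sin(2.4974/2)=0.948574; N=√[720·2·2·720]=1440.000000
k: max(0,(-2)−(2))=0 … min(4+(-2),4−(2))=2
  k=0: (−1)^4·1440.0000/(96)·0.3166^4·0.9486^4 = +0.121949
  k=1: (−1)^5·1440.0000/(120)·0.3166^2·0.9486^6 = -0.876009
  k=2: (−1)^6·1440.0000/(1440)·0.3166^0·0.9486^8 = +0.655495
d^4_{2,-2}(2.4974) = +0.121949 -0.876009 +0.655495 = -0.098566
Phases: e^{-i·(2)·0.5049}=+0.532030-0.846725i, e^{-i·(-2)·3.515}=+0.733856+0.679305i ⇒ D=-0.095177+0.025624i

Re=-0.0952 Im=0.0256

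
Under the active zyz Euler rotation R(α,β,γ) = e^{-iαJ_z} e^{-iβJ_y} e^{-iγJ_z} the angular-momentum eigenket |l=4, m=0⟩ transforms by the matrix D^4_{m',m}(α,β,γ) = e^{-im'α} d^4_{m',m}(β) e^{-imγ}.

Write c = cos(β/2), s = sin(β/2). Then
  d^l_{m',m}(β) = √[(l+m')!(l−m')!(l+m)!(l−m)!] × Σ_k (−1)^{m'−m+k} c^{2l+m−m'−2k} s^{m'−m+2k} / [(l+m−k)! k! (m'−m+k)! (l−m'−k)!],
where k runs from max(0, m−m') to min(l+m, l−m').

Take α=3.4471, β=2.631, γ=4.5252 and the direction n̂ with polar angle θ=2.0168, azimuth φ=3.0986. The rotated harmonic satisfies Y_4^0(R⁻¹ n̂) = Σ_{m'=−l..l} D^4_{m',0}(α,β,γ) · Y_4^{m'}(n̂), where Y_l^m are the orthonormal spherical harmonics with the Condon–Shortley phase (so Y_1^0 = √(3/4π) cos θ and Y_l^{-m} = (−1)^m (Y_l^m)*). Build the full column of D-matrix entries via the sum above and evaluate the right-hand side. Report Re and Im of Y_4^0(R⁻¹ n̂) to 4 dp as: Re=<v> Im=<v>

Re=-0.2195 Im=0.0000

Need the full column D^4_{m',0} for m'=−4..4 at α=3.4471, β=2.631, γ=4.5252.
cos(β/2)=0.252532, sin(β/2)=0.967589
d^4_{-4,0}: single k=4 term ⇒ +0.029825;  D = +0.010192+0.028029i
d^4_{-3,0}: k∈[3..4] ⇒ +0.011008 -0.161610 = -0.150601;  D = +0.091654+0.119501i
d^4_{-2,0}: k∈[2..4] ⇒ +0.002304 -0.090182 +0.496477 = +0.408598;  D = +0.334669+0.234412i
d^4_{-1,0}: k∈[1..4] ⇒ +0.000283 -0.024964 +0.366496 -0.896740 = -0.554925;  D = +0.529229+0.166909i
d^4_{0,0}: k∈[0..4] ⇒ +0.000017 -0.003885 +0.128331 -0.837332 +0.768291 = +0.055422;  D = +0.055422+0.000000i
d^4_{1,0}: k∈[0..3] ⇒ -0.000283 +0.024964 -0.366496 +0.896740 = +0.554925;  D = -0.529229+0.166909i
d^4_{2,0}: k∈[0..2] ⇒ +0.002304 -0.090182 +0.496477 = +0.408598;  D = +0.334669-0.234412i
d^4_{3,0}: k∈[0..1] ⇒ -0.011008 +0.161610 = +0.150601;  D = -0.091654+0.119501i
d^4_{4,0}: single k=0 term ⇒ +0.029825;  D = +0.010192-0.028029i
Y_4^{m'}(θ=2.0168,φ=3.0986) and Σ D·Y over m':
  (+0.0102+0.0280i)·(+0.2888+0.0502i)  (+0.0917+0.1195i)·(+0.3932+0.0510i)  (+0.3347+0.2344i)·(+0.0821+0.0071i)  (+0.5292+0.1669i)·(-0.3122-0.0134i)  (+0.0554+0.0000i)·(-0.1450+0.0000i)  (-0.5292+0.1669i)·(+0.3122-0.0134i)  (+0.3347-0.2344i)·(+0.0821-0.0071i)  (-0.0917+0.1195i)·(-0.3932+0.0510i)  (+0.0102-0.0280i)·(+0.2888-0.0502i)
Y_4^0(R⁻¹ n̂) = -0.219463-0.000000i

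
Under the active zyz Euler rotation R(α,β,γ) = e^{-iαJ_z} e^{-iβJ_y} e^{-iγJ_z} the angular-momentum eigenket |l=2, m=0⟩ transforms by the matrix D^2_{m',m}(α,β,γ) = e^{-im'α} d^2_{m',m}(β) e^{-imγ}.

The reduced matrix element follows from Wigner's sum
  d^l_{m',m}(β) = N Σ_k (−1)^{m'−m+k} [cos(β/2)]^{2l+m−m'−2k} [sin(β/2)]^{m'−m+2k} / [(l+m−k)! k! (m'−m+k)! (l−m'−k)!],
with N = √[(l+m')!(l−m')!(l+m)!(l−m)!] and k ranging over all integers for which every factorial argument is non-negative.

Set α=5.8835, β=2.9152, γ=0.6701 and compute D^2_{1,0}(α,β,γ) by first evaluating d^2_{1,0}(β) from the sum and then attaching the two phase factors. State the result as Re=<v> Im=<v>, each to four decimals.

First d^2_{1,0}(β=2.9152), then the phase factors e^{-i(1)α} and e^{-i(0)γ}:
c=cos(2.9152/2)=0.112955, s=sin(2.9152/2)=0.993600; N=√[6·1·2·2]=4.898979
k: max(0,(0)−(1))=0 … min(2+(0),2−(1))=1
  k=0: (−1)^1·4.8990/(2)·0.1130^3·0.9936^1 = -0.003508
  k=1: (−1)^2·4.8990/(2)·0.1130^1·0.9936^3 = +0.271403
d^2_{1,0}(2.9152) = -0.003508 +0.271403 = +0.267896
D = (+0.921183+0.389128i)·(+0.267896)·(+1.000000+0.000000i) = +0.246781+0.104246i

Re=0.2468 Im=0.1042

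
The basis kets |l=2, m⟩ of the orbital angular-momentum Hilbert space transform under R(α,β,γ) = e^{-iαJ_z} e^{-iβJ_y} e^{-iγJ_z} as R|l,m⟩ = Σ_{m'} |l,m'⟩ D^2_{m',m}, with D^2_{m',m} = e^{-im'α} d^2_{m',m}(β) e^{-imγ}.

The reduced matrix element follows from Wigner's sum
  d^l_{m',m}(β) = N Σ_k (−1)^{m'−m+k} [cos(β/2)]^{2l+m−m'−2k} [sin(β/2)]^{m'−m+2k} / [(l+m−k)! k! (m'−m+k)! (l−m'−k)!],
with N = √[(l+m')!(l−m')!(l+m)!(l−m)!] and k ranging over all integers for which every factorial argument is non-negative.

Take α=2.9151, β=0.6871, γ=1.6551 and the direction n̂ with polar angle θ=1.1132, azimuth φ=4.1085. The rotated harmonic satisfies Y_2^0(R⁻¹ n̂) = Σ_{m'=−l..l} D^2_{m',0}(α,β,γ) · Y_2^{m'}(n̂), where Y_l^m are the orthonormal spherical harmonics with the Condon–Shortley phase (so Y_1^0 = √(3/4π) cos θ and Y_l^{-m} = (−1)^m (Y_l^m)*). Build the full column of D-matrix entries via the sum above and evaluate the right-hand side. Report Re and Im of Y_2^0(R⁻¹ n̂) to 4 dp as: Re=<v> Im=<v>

Re=-0.0279 Im=0.0000

Need the full column D^2_{m',0} for m'=−2..2 at α=2.9151, β=0.6871, γ=1.6551.
cos(β/2)=0.941565, sin(β/2)=0.336832
d^2_{-2,0}: single k=2 term ⇒ +0.246378;  D = +0.221530-0.107828i
d^2_{-1,0}: k∈[1..2] ⇒ +0.688715 -0.088138 = +0.600576;  D = -0.585238+0.134866i
d^2_{0,0}: k∈[0..2] ⇒ +0.785961 -0.402334 +0.012872 = +0.396499;  D = +0.396499+0.000000i
d^2_{1,0}: k∈[0..1] ⇒ -0.688715 +0.088138 = -0.600576;  D = +0.585238+0.134866i
d^2_{2,0}: single k=0 term ⇒ +0.246378;  D = +0.221530+0.107828i
Y_2^{m'}(θ=1.1132,φ=4.1085) and Σ D·Y over m':
  (+0.2215-0.1078i)·(-0.1104-0.2906i)  (-0.5852+0.1349i)·(-0.1739+0.2520i)  (+0.3965+0.0000i)·(-0.1307+0.0000i)  (+0.5852+0.1349i)·(+0.1739+0.2520i)  (+0.2215+0.1078i)·(-0.1104+0.2906i)
Y_2^0(R⁻¹ n̂) = -0.027885-0.000000i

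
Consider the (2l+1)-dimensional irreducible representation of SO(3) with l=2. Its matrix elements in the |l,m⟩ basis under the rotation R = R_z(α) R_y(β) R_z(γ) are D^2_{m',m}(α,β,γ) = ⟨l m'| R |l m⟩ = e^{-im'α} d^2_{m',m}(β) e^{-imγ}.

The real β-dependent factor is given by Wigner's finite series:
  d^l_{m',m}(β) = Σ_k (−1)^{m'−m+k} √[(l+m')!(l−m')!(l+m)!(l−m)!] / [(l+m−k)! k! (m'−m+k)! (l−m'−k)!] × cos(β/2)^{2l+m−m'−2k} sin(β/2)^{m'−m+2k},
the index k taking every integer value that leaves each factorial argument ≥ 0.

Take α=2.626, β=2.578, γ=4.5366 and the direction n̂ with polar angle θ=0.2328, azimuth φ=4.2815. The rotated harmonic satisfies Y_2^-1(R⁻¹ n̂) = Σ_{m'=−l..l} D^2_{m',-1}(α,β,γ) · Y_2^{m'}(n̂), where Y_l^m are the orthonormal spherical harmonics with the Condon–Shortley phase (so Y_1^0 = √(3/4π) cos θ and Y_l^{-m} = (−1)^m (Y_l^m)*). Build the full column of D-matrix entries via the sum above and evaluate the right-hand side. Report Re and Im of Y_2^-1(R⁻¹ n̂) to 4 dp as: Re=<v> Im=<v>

Need the full column D^2_{m',-1} for m'=−2..2 at α=2.626, β=2.578, γ=4.5366.
cos(β/2)=0.278082, sin(β/2)=0.960557
d^2_{-2,-1}: single k=1 term ⇒ +0.041311;  D = -0.038607-0.014701i
d^2_{-1,-1}: k∈[0..1] ⇒ +0.005980 -0.214049 = -0.208069;  D = -0.132665-0.160289i
d^2_{0,-1}: k∈[0..1] ⇒ -0.050596 +0.603695 = +0.553099;  D = -0.096729-0.544576i
d^2_{1,-1}: k∈[0..1] ⇒ +0.214049 -0.851321 = -0.637273;  D = +0.212404-0.600833i
d^2_{2,-1}: single k=0 term ⇒ -0.492915;  D = -0.372068+0.323313i
Y_2^{m'}(θ=0.2328,φ=4.2815) and Σ D·Y over m':
  (-0.0386-0.0147i)·(-0.0134-0.0156i)  (-0.1327-0.1603i)·(-0.0724+0.1576i)  (-0.0967-0.5446i)·(+0.5804+0.0000i)  (+0.2124-0.6008i)·(+0.0724+0.1576i)  (-0.3721+0.3233i)·(-0.0134+0.0156i)
Y_2^-1(R⁻¹ n̂) = +0.089004-0.344765i

Re=0.0890 Im=-0.3448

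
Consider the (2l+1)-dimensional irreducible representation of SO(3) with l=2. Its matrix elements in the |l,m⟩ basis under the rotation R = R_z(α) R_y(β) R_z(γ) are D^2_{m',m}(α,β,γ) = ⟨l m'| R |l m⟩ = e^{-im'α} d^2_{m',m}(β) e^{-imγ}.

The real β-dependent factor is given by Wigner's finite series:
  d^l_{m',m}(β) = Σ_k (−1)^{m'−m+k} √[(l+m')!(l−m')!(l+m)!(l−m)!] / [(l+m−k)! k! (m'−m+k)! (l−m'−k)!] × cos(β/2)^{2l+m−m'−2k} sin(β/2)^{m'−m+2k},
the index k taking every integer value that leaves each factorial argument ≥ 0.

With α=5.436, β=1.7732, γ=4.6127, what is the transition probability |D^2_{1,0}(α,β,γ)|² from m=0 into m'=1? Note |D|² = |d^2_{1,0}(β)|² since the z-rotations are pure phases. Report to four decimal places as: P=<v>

Split into d^2_{1,0}(β=1.7732) × two z-phases.
Half-angle: c=0.632050, s=0.774927. N=√(6·1·2·2)=4.898979
k: max(0,(0)−(1))=0 … min(2+(0),2−(1))=1
  k=0: (−1)^1·4.8990/(2)·0.6321^3·0.7749^1 = -0.479283
  k=1: (−1)^2·4.8990/(2)·0.6321^1·0.7749^3 = +0.720460
d^2_{1,0}(1.7732) = -0.479283 +0.720460 = +0.241178
|D^2_{1,0}|² = |d^2_{1,0}(β)|² = (+0.241178)² = 0.058167 (the z-rotation phases have unit modulus)

P=0.0582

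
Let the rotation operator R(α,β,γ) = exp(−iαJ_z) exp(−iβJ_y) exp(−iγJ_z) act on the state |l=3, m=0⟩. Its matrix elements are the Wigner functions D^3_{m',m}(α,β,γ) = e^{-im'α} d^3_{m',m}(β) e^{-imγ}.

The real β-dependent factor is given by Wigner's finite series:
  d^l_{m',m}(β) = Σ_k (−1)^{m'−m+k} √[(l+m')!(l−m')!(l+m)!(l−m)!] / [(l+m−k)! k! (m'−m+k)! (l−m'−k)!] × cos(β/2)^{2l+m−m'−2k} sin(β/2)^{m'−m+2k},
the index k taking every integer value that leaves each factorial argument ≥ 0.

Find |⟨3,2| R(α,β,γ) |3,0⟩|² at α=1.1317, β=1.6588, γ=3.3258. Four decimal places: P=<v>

P=0.0143

D^3_{2,0}(1.1317,1.6588,3.3258) = e^{-i·2·1.1317}·d^3_{2,0}(1.6588)·e^{-i·0·3.3258}. Compute d first:
Half-angle: c=0.675318, s=0.737526. N=√(120·1·6·6)=65.726707
k∈{0,1} keeps every argument non-negative
  k=0: (−1)^2·65.7267/(12)·0.6753^4·0.7375^2 = +0.619655
  k=1: (−1)^3·65.7267/(12)·0.6753^2·0.7375^4 = -0.739074
d^3_{2,0}(1.6588) = +0.619655 -0.739074 = -0.119419
|D^3_{2,0}|² = |d^3_{2,0}(β)|² = (-0.119419)² = 0.014261 (the z-rotation phases have unit modulus)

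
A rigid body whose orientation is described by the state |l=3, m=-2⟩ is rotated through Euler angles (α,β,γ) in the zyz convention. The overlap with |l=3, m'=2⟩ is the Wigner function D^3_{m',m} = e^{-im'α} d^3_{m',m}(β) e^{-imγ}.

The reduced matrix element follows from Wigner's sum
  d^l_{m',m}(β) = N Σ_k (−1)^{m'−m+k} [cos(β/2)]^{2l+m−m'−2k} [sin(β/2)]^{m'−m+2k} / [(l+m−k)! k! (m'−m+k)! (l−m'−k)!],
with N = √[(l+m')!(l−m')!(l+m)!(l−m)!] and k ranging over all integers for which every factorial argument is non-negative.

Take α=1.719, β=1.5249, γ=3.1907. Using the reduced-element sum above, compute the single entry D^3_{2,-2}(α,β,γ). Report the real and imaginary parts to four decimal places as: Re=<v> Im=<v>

D^3_{2,-2}(1.719,1.5249,3.1907) = e^{-i·2·1.719}·d^3_{2,-2}(1.5249)·e^{-i·-2·3.1907}. Compute d first:
Half-angle: c=0.723146, s=0.690695. N=√(120·1·1·120)=120.000000
The bounds max(0,m−m')=0 and min(l+m,l−m')=1 give 2 terms
  k=0: (−1)^4·120.0000/(24)·0.7231^2·0.6907^4 = +0.595070
  k=1: (−1)^5·120.0000/(120)·0.7231^0·0.6907^6 = -0.108572
d^3_{2,-2}(1.5249) = +0.595070 -0.108572 = +0.486497
D = (-0.956392+0.292086i)·(+0.486497)·(+0.995181+0.098057i) = -0.476974+0.095790i

Re=-0.4770 Im=0.0958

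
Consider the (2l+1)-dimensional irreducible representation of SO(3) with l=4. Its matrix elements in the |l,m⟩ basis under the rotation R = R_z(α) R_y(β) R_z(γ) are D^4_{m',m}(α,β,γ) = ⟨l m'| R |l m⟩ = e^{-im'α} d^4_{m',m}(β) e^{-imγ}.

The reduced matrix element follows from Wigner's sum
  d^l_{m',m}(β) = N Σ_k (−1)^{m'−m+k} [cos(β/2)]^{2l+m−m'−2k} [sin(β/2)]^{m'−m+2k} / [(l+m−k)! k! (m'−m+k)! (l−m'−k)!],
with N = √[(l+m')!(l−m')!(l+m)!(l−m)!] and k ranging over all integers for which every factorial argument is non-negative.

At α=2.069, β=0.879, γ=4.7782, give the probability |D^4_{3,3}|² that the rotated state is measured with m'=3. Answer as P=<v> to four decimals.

First d^4_{3,3}(β=0.879), then the phase factors e^{-i(3)α} and e^{-i(3)γ}:
c=cos(0.879/2)=0.904965, s=sin(0.879/2)=0.425487; N=√[5040·1·5040·1]=5040.000000
k: max(0,(3)−(3))=0 … min(4+(3),4−(3))=1
  k=0: (−1)^0·5040.0000/(5040)·0.9050^8·0.4255^0 = +0.449834
  k=1: (−1)^1·5040.0000/(720)·0.9050^6·0.4255^2 = -0.696081
d^4_{3,3}(0.879) = +0.449834 -0.696081 = -0.246247
|D^4_{3,3}|² = |d^4_{3,3}(β)|² = (-0.246247)² = 0.060638 (the z-rotation phases have unit modulus)

P=0.0606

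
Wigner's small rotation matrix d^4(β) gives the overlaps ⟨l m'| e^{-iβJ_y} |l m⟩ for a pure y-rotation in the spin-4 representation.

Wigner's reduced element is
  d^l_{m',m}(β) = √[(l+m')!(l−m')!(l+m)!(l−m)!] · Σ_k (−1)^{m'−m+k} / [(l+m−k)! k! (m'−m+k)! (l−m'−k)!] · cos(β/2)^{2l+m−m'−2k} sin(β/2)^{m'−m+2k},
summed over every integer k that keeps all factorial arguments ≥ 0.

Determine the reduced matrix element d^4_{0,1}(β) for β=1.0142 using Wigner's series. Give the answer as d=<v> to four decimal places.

d=-0.2624

d^4_{0,1}(β=1.0142) via Wigner's sum:
With c≡cos(β/2)=0.874157 and s≡sin(β/2)=0.485644, N=[24·24·120·6]^{1/2}=643.987578
k: max(0,(1)−(0))=1 … min(4+(1),4−(0))=4
  k=1: (−1)^0·643.9876/(144)·0.8742^7·0.4856^1 = +0.847145
  k=2: (−1)^1·643.9876/(24)·0.8742^5·0.4856^3 = -1.568798
  k=3: (−1)^2·643.9876/(24)·0.8742^3·0.4856^5 = +0.484200
  k=4: (−1)^3·643.9876/(144)·0.8742^1·0.4856^7 = -0.024908
d^4_{0,1}(1.0142) = +0.847145 -1.568798 +0.484200 -0.024908 = -0.262360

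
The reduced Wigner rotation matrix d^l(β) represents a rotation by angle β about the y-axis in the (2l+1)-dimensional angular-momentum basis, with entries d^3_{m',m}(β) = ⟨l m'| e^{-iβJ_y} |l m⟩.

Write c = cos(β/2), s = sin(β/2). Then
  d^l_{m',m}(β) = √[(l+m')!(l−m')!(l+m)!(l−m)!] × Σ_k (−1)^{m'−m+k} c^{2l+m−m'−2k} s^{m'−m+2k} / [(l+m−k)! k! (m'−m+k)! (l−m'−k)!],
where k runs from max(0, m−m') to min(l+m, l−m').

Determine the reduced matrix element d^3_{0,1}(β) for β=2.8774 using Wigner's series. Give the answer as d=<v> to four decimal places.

d=0.4137

d^3_{0,1}(β=2.8774) via Wigner's sum:
With c≡cos(β/2)=0.131712 and s≡sin(β/2)=0.991288, N=[6·6·24·2]^{1/2}=41.569219
k: max(0,(1)−(0))=1 … min(3+(1),3−(0))=3
  k=1: (−1)^0·41.5692/(12)·0.1317^5·0.9913^1 = +0.000136
  k=2: (−1)^1·41.5692/(4)·0.1317^3·0.9913^3 = -0.023131
  k=3: (−1)^2·41.5692/(12)·0.1317^1·0.9913^5 = +0.436734
d^3_{0,1}(2.8774) = +0.000136 -0.023131 +0.436734 = +0.413739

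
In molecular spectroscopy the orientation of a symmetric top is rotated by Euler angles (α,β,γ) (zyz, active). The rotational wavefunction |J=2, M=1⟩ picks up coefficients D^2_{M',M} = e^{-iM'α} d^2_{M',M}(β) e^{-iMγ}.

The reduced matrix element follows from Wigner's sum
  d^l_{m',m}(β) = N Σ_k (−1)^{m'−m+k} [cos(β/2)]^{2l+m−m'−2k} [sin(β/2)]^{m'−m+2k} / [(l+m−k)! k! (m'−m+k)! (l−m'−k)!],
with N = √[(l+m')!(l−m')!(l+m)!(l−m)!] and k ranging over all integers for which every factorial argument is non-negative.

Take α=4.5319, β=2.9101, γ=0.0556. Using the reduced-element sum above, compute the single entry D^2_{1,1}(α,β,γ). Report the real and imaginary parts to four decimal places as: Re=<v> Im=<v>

Split into d^2_{1,1}(β=2.9101) × two z-phases.
c=cos(2.9101/2)=0.115488, s=sin(2.9101/2)=0.993309; N=√[6·1·6·1]=6.000000
Admissible k: 0..1 (factorial args all ≥0)
  k=0: (−1)^0·6.0000/(6)·0.1155^4·0.9933^0 = +0.000178
  k=1: (−1)^1·6.0000/(2)·0.1155^2·0.9933^2 = -0.039479
d^2_{1,1}(2.9101) = +0.000178 -0.039479 = -0.039301
Phases: e^{-i·(1)·4.5319}=-0.179511+0.983756i, e^{-i·(1)·0.0556}=+0.998455-0.055571i ⇒ D=+0.004896-0.038995i

Re=0.0049 Im=-0.0390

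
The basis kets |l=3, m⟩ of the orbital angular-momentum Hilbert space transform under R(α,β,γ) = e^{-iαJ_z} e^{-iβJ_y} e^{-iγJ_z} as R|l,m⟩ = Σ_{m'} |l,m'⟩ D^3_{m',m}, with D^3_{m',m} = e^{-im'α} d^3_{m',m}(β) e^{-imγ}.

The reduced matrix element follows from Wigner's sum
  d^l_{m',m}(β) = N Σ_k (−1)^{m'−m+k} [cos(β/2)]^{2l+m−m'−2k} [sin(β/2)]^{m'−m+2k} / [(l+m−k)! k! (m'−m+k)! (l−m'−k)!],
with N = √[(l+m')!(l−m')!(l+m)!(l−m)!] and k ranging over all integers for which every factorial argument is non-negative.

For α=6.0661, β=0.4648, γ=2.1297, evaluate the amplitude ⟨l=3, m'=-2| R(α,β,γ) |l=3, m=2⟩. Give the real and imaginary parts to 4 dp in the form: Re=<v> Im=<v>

First d^3_{-2,2}(β=0.4648), then the phase factors e^{-i(-2)α} and e^{-i(2)γ}:
c=cos(0.4648/2)=0.973116, s=sin(0.4648/2)=0.230314; N=√[1·120·120·1]=120.000000
Admissible k: 4..5 (factorial args all ≥0)
  k=4: (−1)^0·120.0000/(24)·0.9731^2·0.2303^4 = +0.013322
  k=5: (−1)^1·120.0000/(120)·0.9731^0·0.2303^6 = -0.000149
d^3_{-2,2}(0.4648) = +0.013322 -0.000149 = +0.013173
D = (+0.907219-0.420658i)·(+0.013173)·(-0.437655+0.899143i) = -0.000248+0.013171i

Re=-0.0002 Im=0.0132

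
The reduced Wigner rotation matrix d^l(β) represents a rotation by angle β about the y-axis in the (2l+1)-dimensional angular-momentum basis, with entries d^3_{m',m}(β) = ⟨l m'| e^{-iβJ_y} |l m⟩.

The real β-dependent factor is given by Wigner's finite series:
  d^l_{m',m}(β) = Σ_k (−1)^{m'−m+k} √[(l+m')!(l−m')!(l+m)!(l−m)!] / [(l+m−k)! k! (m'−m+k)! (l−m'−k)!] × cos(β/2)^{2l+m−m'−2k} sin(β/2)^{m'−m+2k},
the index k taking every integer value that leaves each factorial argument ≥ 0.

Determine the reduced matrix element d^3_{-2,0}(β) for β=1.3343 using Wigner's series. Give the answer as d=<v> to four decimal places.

d^3_{-2,0}(β=1.3343) via Wigner's sum:
With c≡cos(β/2)=0.785588 and s≡sin(β/2)=0.618750, N=[1·120·6·6]^{1/2}=65.726707
The bounds max(0,m−m')=2 and min(l+m,l−m')=3 give 2 terms
  k=2: (−1)^0·65.7267/(12)·0.7856^4·0.6187^2 = +0.798676
  k=3: (−1)^1·65.7267/(12)·0.7856^2·0.6187^4 = -0.495462
d^3_{-2,0}(1.3343) = +0.798676 -0.495462 = +0.303214

d=0.3032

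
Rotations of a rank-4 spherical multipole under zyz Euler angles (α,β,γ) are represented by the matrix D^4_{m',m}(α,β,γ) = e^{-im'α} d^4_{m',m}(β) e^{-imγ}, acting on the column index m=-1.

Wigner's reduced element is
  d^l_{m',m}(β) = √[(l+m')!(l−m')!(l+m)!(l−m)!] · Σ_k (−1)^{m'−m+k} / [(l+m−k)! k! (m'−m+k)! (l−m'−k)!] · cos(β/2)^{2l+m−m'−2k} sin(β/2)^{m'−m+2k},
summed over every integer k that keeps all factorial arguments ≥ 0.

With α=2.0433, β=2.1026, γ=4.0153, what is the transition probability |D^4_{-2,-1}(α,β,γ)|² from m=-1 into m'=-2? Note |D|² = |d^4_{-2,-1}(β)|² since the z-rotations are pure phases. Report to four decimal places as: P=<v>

P=0.2133

First d^4_{-2,-1}(β=2.1026), then the phase factors e^{-i(-2)α} and e^{-i(-1)γ}:
c=cos(2.1026/2)=0.496443, s=sin(2.1026/2)=0.868069; N=√[2·720·6·120]=1018.233765
k∈{1,2,3} keeps every argument non-negative
  k=1: (−1)^0·1018.2338/(240)·0.4964^7·0.8681^1 = +0.027370
  k=2: (−1)^1·1018.2338/(48)·0.4964^5·0.8681^3 = -0.418424
  k=3: (−1)^2·1018.2338/(72)·0.4964^3·0.8681^5 = +0.852894
d^4_{-2,-1}(2.1026) = +0.027370 -0.418424 +0.852894 = +0.461841
|D^4_{-2,-1}|² = |d^4_{-2,-1}(β)|² = (+0.461841)² = 0.213297 (the z-rotation phases have unit modulus)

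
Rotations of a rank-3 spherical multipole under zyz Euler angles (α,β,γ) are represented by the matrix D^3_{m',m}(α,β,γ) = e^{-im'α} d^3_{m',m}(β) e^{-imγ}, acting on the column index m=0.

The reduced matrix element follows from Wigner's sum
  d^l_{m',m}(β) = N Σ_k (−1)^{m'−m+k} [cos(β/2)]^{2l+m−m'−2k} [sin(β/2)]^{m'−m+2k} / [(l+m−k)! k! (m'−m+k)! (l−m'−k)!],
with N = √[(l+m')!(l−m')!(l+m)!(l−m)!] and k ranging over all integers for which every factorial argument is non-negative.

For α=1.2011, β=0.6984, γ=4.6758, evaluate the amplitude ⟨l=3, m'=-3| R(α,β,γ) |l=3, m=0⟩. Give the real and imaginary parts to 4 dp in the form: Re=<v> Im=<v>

First d^3_{-3,0}(β=0.6984), then the phase factors e^{-i(-3)α} and e^{-i(0)γ}:
With c≡cos(β/2)=0.939647 and s≡sin(β/2)=0.342146, N=[1·720·6·6]^{1/2}=160.996894
Admissible k: 3..3 (factorial args all ≥0)
  k=3: (−1)^0·160.9969/(36)·0.9396^3·0.3421^3 = +0.148609
d^3_{-3,0}(0.6984) = +0.148609
Phases: e^{-i·(-3)·1.2011}=-0.895293-0.445477i, e^{-i·(0)·4.6758}=+1.000000+0.000000i ⇒ D=-0.133048-0.066202i

Re=-0.1330 Im=-0.0662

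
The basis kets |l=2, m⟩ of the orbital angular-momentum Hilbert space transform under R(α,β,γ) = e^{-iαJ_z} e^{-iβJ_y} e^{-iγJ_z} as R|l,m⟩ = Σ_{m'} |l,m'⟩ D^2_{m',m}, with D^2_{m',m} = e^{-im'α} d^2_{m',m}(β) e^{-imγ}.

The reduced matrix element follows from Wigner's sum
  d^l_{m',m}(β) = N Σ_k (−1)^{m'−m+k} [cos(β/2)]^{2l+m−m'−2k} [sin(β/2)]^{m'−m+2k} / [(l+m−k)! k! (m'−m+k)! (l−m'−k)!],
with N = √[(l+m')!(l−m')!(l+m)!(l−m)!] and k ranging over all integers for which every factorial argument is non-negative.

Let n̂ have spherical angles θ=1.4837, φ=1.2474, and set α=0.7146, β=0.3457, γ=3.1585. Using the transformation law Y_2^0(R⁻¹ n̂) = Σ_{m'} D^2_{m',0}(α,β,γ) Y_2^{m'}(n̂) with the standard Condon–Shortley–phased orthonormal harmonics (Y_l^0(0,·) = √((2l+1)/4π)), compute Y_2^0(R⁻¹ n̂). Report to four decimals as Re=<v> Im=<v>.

Need the full column D^2_{m',0} for m'=−2..2 at α=0.7146, β=0.3457, γ=3.1585.
cos(β/2)=0.985099, sin(β/2)=0.171991
d^2_{-2,0}: single k=2 term ⇒ +0.070314;  D = +0.009923+0.069611i
d^2_{-1,0}: k∈[1..2] ⇒ +0.402735 -0.012276 = +0.390459;  D = +0.294935+0.255874i
d^2_{0,0}: k∈[0..2] ⇒ +0.941714 -0.114823 +0.000875 = +0.827766;  D = +0.827766+0.000000i
d^2_{1,0}: k∈[0..1] ⇒ -0.402735 +0.012276 = -0.390459;  D = -0.294935+0.255874i
d^2_{2,0}: single k=0 term ⇒ +0.070314;  D = +0.009923-0.069611i
Y_2^{m'}(θ=1.4837,φ=1.2474) and Σ D·Y over m':
  (+0.0099+0.0696i)·(-0.3059-0.2310i)  (+0.2949+0.2559i)·(+0.0213-0.0635i)  (+0.8278+0.0000i)·(-0.3082+0.0000i)  (-0.2949+0.2559i)·(-0.0213-0.0635i)  (+0.0099-0.0696i)·(-0.3059+0.2310i)
Y_2^0(R⁻¹ n̂) = -0.184020+0.000000i

Re=-0.1840 Im=0.0000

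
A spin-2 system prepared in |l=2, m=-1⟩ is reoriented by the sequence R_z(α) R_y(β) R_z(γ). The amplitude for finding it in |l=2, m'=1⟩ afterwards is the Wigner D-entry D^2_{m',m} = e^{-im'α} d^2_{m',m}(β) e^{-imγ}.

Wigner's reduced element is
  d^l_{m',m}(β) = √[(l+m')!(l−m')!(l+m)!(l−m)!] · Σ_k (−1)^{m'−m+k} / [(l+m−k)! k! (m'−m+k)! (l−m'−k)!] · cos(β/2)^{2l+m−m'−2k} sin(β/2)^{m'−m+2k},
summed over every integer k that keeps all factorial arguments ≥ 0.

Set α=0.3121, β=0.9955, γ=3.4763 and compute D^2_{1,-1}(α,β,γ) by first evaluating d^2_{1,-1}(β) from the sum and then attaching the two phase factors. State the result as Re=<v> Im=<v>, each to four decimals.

Re=-0.4759 Im=-0.0108

First d^2_{1,-1}(β=0.9955), then the phase factors e^{-i(1)α} and e^{-i(-1)γ}:
With c≡cos(β/2)=0.878659 and s≡sin(β/2)=0.477450, N=[6·1·1·6]^{1/2}=6.000000
k: max(0,(-1)−(1))=0 … min(2+(-1),2−(1))=1
  k=0: (−1)^2·6.0000/(2)·0.8787^2·0.4774^2 = +0.527980
  k=1: (−1)^3·6.0000/(6)·0.8787^0·0.4774^4 = -0.051965
d^2_{1,-1}(0.9955) = +0.527980 -0.051965 = +0.476015
Attach z-rotation phases: D = e^{-i(1)(0.3121)}·(+0.476015)·e^{-i(-1)(3.4763)} = -0.475893-0.010761i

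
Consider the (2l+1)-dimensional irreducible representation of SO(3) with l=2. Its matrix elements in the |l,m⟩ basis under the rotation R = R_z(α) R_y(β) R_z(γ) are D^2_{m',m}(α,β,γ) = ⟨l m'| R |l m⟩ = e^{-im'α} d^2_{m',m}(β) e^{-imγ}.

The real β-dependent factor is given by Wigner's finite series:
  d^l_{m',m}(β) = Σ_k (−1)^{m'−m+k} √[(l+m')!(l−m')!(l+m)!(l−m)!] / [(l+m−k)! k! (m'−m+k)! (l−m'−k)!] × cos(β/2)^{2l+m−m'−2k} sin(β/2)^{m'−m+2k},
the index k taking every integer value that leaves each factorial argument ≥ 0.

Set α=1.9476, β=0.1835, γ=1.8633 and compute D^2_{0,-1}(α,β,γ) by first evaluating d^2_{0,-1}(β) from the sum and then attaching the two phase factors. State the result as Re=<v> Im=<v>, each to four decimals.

D^2_{0,-1}(1.9476,0.1835,1.8633) = e^{-i·0·1.9476}·d^2_{0,-1}(0.1835)·e^{-i·-1·1.8633}. Compute d first:
With c≡cos(β/2)=0.995794 and s≡sin(β/2)=0.091621, N=[2·2·1·6]^{1/2}=4.898979
k: max(0,(-1)−(0))=0 … min(2+(-1),2−(0))=1
  k=0: (−1)^1·4.8990/(2)·0.9958^3·0.0916^1 = -0.221606
  k=1: (−1)^2·4.8990/(2)·0.9958^1·0.0916^3 = +0.001876
d^2_{0,-1}(0.1835) = -0.221606 +0.001876 = -0.219730
D = (+1.000000+0.000000i)·(-0.219730)·(-0.288350+0.957525i) = +0.063359-0.210397i

Re=0.0634 Im=-0.2104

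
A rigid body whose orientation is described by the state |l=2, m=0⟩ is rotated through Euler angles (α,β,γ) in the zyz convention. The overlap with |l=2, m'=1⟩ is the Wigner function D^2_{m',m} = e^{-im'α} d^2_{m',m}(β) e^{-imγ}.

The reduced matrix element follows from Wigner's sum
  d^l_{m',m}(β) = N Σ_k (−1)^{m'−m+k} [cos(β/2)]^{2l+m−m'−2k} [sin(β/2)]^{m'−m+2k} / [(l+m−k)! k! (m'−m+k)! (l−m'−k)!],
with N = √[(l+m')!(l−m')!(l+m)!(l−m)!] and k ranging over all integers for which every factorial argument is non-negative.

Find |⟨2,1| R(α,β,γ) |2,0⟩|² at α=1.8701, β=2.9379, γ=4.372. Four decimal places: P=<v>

Split into d^2_{1,0}(β=2.9379) × two z-phases.
Half-angle: c=0.101670, s=0.994818. N=√(6·1·2·2)=4.898979
k: max(0,(0)−(1))=0 … min(2+(0),2−(1))=1
  k=0: (−1)^1·4.8990/(2)·0.1017^3·0.9948^1 = -0.002561
  k=1: (−1)^2·4.8990/(2)·0.1017^1·0.9948^3 = +0.245189
d^2_{1,0}(2.9379) = -0.002561 +0.245189 = +0.242628
|D^2_{1,0}|² = |d^2_{1,0}(β)|² = (+0.242628)² = 0.058868 (the z-rotation phases have unit modulus)

P=0.0589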